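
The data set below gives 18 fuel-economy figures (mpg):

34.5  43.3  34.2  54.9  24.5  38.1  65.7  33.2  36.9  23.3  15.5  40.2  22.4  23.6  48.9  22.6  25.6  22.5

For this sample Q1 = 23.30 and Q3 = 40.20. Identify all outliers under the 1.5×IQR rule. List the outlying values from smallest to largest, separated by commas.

IQR = Q3 − Q1 = 40.20 − 23.30 = 16.90.
Lower fence = Q1 − 1.5·IQR = 23.30 − 25.35 = -2.05.
Upper fence = Q3 + 1.5·IQR = 40.20 + 25.35 = 65.55.
65.7 > 65.55 → outlier.
All remaining values lie within [-2.05, 65.55].

65.7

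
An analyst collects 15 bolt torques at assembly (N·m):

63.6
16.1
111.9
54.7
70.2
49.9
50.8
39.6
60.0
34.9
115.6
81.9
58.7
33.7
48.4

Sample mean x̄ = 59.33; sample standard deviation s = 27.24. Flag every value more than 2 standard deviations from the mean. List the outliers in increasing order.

Cutoffs at x̄ ± 2s: 59.33 ± 2·27.24 = [4.85, 113.81].
115.6: z = 2.07, |z| > 2 → outlier.
Every other value lies within [4.85, 113.81].

115.6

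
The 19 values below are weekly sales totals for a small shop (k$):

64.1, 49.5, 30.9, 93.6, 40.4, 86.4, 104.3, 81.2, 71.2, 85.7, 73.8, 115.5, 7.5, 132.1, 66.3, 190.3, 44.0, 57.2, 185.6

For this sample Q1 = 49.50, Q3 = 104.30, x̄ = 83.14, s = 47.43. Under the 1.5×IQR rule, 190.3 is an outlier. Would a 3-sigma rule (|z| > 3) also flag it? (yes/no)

no

z = (190.3 − 83.14) / 47.43 = 2.26.
|z| = 2.26 ≤ 3.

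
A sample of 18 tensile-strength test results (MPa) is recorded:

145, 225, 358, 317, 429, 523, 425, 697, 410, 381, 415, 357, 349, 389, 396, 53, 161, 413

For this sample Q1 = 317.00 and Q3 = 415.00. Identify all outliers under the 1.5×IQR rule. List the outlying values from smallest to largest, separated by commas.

53, 145, 161, 697

IQR = Q3 − Q1 = 415.00 − 317.00 = 98.00.
Lower fence = Q1 − 1.5·IQR = 317.00 − 147.00 = 170.00.
Upper fence = Q3 + 1.5·IQR = 415.00 + 147.00 = 562.00.
53 < 170.00 → outlier.
145 < 170.00 → outlier.
161 < 170.00 → outlier.
697 > 562.00 → outlier.
All remaining values lie within [170.00, 562.00].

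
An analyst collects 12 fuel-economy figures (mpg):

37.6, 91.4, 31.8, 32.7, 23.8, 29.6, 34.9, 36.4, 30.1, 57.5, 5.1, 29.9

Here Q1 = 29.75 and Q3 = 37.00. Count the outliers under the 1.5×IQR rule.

3

IQR = 7.25; fences at 29.75 − 10.875 = 18.875 and 37.00 + 10.875 = 47.875.
Outside the cutoffs: 5.1, 57.5, 91.4.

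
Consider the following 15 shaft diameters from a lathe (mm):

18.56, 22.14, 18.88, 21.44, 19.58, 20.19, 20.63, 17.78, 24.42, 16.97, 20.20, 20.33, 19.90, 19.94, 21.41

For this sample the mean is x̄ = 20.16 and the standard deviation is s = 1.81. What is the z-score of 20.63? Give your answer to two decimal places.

z = (20.63 − 20.16) / 1.81 = 0.26.

0.26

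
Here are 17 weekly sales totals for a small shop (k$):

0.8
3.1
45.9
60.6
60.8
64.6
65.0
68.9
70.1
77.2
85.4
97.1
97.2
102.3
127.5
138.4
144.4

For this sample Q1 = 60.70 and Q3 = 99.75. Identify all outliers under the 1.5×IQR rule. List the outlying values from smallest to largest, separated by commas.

IQR = Q3 − Q1 = 99.75 − 60.70 = 39.05.
Lower fence = Q1 − 1.5·IQR = 60.70 − 58.575 = 2.125.
Upper fence = Q3 + 1.5·IQR = 99.75 + 58.575 = 158.325.
0.8 < 2.125 → outlier.
All remaining values lie within [2.125, 158.325].

0.8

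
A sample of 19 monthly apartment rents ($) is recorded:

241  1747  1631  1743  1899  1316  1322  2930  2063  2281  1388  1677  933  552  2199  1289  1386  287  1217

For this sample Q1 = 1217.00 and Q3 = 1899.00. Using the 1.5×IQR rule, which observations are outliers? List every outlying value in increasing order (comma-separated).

IQR = Q3 − Q1 = 1899.00 − 1217.00 = 682.00.
Lower fence = Q1 − 1.5·IQR = 1217.00 − 1023.00 = 194.00.
Upper fence = Q3 + 1.5·IQR = 1899.00 + 1023.00 = 2922.00.
2930 > 2922.00 → outlier.
All remaining values lie within [194.00, 2922.00].

2930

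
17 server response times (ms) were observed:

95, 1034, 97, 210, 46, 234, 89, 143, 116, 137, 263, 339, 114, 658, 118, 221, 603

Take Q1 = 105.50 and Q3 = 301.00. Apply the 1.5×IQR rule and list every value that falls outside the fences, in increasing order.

IQR = Q3 − Q1 = 301.00 − 105.50 = 195.50.
Lower fence = Q1 − 1.5·IQR = 105.50 − 293.25 = -187.75.
Upper fence = Q3 + 1.5·IQR = 301.00 + 293.25 = 594.25.
603 > 594.25 → outlier.
658 > 594.25 → outlier.
1034 > 594.25 → outlier.
All remaining values lie within [-187.75, 594.25].

603, 658, 1034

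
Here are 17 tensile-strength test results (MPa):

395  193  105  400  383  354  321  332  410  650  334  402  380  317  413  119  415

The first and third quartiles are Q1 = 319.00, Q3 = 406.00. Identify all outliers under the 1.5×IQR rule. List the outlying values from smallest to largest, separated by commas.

105, 119, 650

IQR = Q3 − Q1 = 406.00 − 319.00 = 87.00.
Lower fence = Q1 − 1.5·IQR = 319.00 − 130.50 = 188.50.
Upper fence = Q3 + 1.5·IQR = 406.00 + 130.50 = 536.50.
105 < 188.50 → outlier.
119 < 188.50 → outlier.
650 > 536.50 → outlier.
All remaining values lie within [188.50, 536.50].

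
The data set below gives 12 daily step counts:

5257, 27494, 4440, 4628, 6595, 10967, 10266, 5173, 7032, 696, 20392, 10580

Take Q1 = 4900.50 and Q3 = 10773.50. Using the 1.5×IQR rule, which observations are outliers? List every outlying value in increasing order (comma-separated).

20392, 27494

IQR = Q3 − Q1 = 10773.50 − 4900.50 = 5873.00.
Lower fence = Q1 − 1.5·IQR = 4900.50 − 8809.50 = -3909.00.
Upper fence = Q3 + 1.5·IQR = 10773.50 + 8809.50 = 19583.00.
20392 > 19583.00 → outlier.
27494 > 19583.00 → outlier.
All remaining values lie within [-3909.00, 19583.00].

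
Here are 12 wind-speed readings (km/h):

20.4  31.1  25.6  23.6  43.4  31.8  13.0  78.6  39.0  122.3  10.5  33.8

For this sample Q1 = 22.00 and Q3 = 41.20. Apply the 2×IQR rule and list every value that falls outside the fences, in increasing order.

IQR = Q3 − Q1 = 41.20 − 22.00 = 19.20.
Lower fence = Q1 − 2·IQR = 22.00 − 38.40 = -16.40.
Upper fence = Q3 + 2·IQR = 41.20 + 38.40 = 79.60.
122.3 > 79.60 → outlier.
All remaining values lie within [-16.40, 79.60].

122.3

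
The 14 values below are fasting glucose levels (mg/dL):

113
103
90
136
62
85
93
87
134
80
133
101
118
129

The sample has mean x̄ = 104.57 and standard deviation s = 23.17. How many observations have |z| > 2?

0

Cutoffs: x̄ ± 2s = [58.23, 150.91].
Every value lies within the cutoffs.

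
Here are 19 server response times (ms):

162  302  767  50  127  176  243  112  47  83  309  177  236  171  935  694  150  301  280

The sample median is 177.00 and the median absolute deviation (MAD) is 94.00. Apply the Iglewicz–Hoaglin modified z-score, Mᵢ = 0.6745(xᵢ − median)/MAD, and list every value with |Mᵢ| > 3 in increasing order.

|Mᵢ| > 3 ⇔ |xᵢ − 177.00| > 3·94.00/0.6745 = 418.09.
So outliers lie outside [-241.09, 595.09].
694: M = 3.71 → outlier.
767: M = 4.23 → outlier.
935: M = 5.44 → outlier.

694, 767, 935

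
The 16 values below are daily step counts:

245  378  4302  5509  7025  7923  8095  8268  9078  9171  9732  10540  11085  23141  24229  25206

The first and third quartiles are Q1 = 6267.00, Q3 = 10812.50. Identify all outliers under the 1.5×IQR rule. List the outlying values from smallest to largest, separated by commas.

IQR = Q3 − Q1 = 10812.50 − 6267.00 = 4545.50.
Lower fence = Q1 − 1.5·IQR = 6267.00 − 6818.25 = -551.25.
Upper fence = Q3 + 1.5·IQR = 10812.50 + 6818.25 = 17630.75.
23141 > 17630.75 → outlier.
24229 > 17630.75 → outlier.
25206 > 17630.75 → outlier.
All remaining values lie within [-551.25, 17630.75].

23141, 24229, 25206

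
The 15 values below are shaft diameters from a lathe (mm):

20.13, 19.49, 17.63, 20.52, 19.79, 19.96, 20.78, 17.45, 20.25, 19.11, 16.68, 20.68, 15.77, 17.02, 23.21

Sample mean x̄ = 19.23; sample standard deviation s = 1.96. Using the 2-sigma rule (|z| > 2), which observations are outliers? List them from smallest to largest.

23.21

Cutoffs at x̄ ± 2s: 19.23 ± 2·1.96 = [15.31, 23.15].
23.21: z = 2.03, |z| > 2 → outlier.
Every other value lies within [15.31, 23.15].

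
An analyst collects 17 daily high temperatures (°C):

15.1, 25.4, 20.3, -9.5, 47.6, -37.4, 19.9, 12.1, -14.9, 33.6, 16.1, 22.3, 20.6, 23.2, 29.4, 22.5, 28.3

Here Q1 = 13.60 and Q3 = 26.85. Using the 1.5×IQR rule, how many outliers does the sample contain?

4

IQR = 13.25; fences at 13.60 − 19.875 = -6.275 and 26.85 + 19.875 = 46.725.
Outside the cutoffs: -37.4, -14.9, -9.5, 47.6.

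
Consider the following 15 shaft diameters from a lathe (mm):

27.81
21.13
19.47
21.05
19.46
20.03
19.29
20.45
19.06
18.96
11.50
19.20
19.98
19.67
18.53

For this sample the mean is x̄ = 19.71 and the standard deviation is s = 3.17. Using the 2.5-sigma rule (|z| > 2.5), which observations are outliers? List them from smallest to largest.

Cutoffs at x̄ ± 2.5s: 19.71 ± 2.5·3.17 = [11.785, 27.635].
11.50: z = -2.59, |z| > 2.5 → outlier.
27.81: z = 2.56, |z| > 2.5 → outlier.
Every other value lies within [11.785, 27.635].

11.50, 27.81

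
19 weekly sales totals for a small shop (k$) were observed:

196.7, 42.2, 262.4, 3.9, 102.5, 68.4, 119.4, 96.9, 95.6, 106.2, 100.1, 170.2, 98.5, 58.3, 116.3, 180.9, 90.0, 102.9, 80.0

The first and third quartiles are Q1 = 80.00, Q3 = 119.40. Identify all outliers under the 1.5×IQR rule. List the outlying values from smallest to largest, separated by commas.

3.9, 180.9, 196.7, 262.4

IQR = Q3 − Q1 = 119.40 − 80.00 = 39.40.
Lower fence = Q1 − 1.5·IQR = 80.00 − 59.10 = 20.90.
Upper fence = Q3 + 1.5·IQR = 119.40 + 59.10 = 178.50.
3.9 < 20.90 → outlier.
180.9 > 178.50 → outlier.
196.7 > 178.50 → outlier.
262.4 > 178.50 → outlier.
All remaining values lie within [20.90, 178.50].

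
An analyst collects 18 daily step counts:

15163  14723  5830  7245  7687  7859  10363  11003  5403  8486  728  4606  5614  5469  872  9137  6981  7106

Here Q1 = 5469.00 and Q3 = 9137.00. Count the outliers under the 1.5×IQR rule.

2

IQR = 3668.00; fences at 5469.00 − 5502.00 = -33.00 and 9137.00 + 5502.00 = 14639.00.
Outside the cutoffs: 14723, 15163.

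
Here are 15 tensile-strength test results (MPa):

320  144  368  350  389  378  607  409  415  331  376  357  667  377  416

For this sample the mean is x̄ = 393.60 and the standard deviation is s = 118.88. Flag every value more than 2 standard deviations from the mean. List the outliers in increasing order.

Cutoffs at x̄ ± 2s: 393.60 ± 2·118.88 = [155.84, 631.36].
144: z = -2.10, |z| > 2 → outlier.
667: z = 2.30, |z| > 2 → outlier.
Every other value lies within [155.84, 631.36].

144, 667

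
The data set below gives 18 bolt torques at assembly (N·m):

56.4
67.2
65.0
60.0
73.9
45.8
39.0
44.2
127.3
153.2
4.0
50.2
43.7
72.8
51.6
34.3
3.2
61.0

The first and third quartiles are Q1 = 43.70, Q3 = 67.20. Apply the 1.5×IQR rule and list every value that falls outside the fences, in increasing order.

3.2, 4.0, 127.3, 153.2

IQR = Q3 − Q1 = 67.20 − 43.70 = 23.50.
Lower fence = Q1 − 1.5·IQR = 43.70 − 35.25 = 8.45.
Upper fence = Q3 + 1.5·IQR = 67.20 + 35.25 = 102.45.
3.2 < 8.45 → outlier.
4.0 < 8.45 → outlier.
127.3 > 102.45 → outlier.
153.2 > 102.45 → outlier.
All remaining values lie within [8.45, 102.45].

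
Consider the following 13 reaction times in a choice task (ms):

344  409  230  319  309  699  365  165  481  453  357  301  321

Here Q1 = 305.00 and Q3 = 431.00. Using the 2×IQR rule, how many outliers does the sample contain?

1

IQR = 126.00; fences at 305.00 − 252.00 = 53.00 and 431.00 + 252.00 = 683.00.
Outside the cutoffs: 699.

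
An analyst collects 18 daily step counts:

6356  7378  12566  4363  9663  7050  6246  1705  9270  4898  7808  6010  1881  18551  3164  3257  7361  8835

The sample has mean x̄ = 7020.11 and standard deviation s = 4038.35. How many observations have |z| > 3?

Cutoffs: x̄ ± 3s = [-5094.94, 19135.16].
Every value lies within the cutoffs.

0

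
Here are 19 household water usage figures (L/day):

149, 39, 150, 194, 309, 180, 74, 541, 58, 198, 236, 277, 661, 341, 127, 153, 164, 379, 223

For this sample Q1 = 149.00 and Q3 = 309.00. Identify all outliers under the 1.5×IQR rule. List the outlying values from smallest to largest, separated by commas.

661

IQR = Q3 − Q1 = 309.00 − 149.00 = 160.00.
Lower fence = Q1 − 1.5·IQR = 149.00 − 240.00 = -91.00.
Upper fence = Q3 + 1.5·IQR = 309.00 + 240.00 = 549.00.
661 > 549.00 → outlier.
All remaining values lie within [-91.00, 549.00].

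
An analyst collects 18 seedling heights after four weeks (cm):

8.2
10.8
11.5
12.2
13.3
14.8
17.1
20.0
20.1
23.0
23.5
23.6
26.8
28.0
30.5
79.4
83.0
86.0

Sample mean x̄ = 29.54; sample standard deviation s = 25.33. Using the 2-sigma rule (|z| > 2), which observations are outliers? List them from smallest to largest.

83.0, 86.0

Cutoffs at x̄ ± 2s: 29.54 ± 2·25.33 = [-21.12, 80.20].
83.0: z = 2.11, |z| > 2 → outlier.
86.0: z = 2.23, |z| > 2 → outlier.
Every other value lies within [-21.12, 80.20].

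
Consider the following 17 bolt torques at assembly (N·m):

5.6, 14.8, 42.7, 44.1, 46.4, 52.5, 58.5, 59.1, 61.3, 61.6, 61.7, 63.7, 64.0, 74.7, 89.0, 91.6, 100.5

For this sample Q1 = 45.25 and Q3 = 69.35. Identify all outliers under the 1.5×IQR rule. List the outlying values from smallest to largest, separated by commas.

5.6

IQR = Q3 − Q1 = 69.35 − 45.25 = 24.10.
Lower fence = Q1 − 1.5·IQR = 45.25 − 36.15 = 9.10.
Upper fence = Q3 + 1.5·IQR = 69.35 + 36.15 = 105.50.
5.6 < 9.10 → outlier.
All remaining values lie within [9.10, 105.50].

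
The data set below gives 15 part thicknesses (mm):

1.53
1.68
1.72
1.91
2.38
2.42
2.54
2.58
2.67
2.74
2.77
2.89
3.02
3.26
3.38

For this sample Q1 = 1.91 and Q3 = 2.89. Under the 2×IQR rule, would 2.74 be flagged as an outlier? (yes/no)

no

IQR = Q3 − Q1 = 2.89 − 1.91 = 0.98.
Lower fence = Q1 − 2·IQR = 1.91 − 1.96 = -0.05.
Upper fence = Q3 + 2·IQR = 2.89 + 1.96 = 4.85.
2.74 lies within [-0.05, 4.85].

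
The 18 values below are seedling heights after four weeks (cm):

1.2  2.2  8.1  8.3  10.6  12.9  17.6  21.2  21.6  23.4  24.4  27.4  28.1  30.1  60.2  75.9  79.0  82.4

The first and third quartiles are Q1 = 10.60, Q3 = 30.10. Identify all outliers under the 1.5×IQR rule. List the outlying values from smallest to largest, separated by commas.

60.2, 75.9, 79.0, 82.4

IQR = Q3 − Q1 = 30.10 − 10.60 = 19.50.
Lower fence = Q1 − 1.5·IQR = 10.60 − 29.25 = -18.65.
Upper fence = Q3 + 1.5·IQR = 30.10 + 29.25 = 59.35.
60.2 > 59.35 → outlier.
75.9 > 59.35 → outlier.
79.0 > 59.35 → outlier.
82.4 > 59.35 → outlier.
All remaining values lie within [-18.65, 59.35].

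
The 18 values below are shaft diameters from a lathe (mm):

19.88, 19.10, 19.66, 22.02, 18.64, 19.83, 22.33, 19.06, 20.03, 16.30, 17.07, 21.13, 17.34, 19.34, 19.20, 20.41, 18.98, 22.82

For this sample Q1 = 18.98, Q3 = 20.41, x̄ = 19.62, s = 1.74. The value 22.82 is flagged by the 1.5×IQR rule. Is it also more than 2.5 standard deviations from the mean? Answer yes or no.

no

z = (22.82 − 19.62) / 1.74 = 1.84.
|z| = 1.84 ≤ 2.5.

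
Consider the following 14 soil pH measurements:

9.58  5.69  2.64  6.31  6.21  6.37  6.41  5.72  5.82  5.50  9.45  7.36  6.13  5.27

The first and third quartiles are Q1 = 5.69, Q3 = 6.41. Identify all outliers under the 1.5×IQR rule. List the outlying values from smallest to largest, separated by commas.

2.64, 9.45, 9.58

IQR = Q3 − Q1 = 6.41 − 5.69 = 0.72.
Lower fence = Q1 − 1.5·IQR = 5.69 − 1.08 = 4.61.
Upper fence = Q3 + 1.5·IQR = 6.41 + 1.08 = 7.49.
2.64 < 4.61 → outlier.
9.45 > 7.49 → outlier.
9.58 > 7.49 → outlier.
All remaining values lie within [4.61, 7.49].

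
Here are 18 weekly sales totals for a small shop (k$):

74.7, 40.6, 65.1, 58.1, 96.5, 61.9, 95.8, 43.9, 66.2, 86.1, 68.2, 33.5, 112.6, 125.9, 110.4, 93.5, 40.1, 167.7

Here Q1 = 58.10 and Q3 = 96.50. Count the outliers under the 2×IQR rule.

IQR = 38.40; fences at 58.10 − 76.80 = -18.70 and 96.50 + 76.80 = 173.30.
Every value lies within the cutoffs.

0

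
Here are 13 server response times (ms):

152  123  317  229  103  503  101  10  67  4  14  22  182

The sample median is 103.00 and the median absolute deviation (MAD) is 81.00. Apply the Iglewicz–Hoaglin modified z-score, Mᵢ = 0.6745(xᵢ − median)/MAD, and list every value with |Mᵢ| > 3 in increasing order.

|Mᵢ| > 3 ⇔ |xᵢ − 103.00| > 3·81.00/0.6745 = 360.27.
So outliers lie outside [-257.27, 463.27].
503: M = 3.33 → outlier.

503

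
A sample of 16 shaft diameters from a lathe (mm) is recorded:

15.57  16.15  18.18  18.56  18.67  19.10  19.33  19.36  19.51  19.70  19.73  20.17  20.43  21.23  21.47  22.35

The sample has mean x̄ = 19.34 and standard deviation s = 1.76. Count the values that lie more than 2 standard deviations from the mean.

Cutoffs: x̄ ± 2s = [15.82, 22.86].
Outside the cutoffs: 15.57.

1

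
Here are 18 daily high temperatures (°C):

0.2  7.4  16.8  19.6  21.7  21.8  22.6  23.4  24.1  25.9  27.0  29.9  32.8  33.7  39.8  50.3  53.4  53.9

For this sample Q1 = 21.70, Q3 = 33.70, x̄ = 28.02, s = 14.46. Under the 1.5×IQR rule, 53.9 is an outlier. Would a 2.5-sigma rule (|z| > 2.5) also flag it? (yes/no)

no

z = (53.9 − 28.02) / 14.46 = 1.79.
|z| = 1.79 ≤ 2.5.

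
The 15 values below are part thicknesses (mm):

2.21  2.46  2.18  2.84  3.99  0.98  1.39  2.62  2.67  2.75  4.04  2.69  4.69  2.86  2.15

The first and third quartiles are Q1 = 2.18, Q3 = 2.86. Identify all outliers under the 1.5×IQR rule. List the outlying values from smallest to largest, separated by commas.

IQR = Q3 − Q1 = 2.86 − 2.18 = 0.68.
Lower fence = Q1 − 1.5·IQR = 2.18 − 1.02 = 1.16.
Upper fence = Q3 + 1.5·IQR = 2.86 + 1.02 = 3.88.
0.98 < 1.16 → outlier.
3.99 > 3.88 → outlier.
4.04 > 3.88 → outlier.
4.69 > 3.88 → outlier.
All remaining values lie within [1.16, 3.88].

0.98, 3.99, 4.04, 4.69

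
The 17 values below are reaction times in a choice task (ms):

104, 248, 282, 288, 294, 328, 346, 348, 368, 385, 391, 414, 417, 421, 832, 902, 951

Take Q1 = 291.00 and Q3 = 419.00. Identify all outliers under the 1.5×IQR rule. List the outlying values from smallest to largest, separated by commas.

832, 902, 951

IQR = Q3 − Q1 = 419.00 − 291.00 = 128.00.
Lower fence = Q1 − 1.5·IQR = 291.00 − 192.00 = 99.00.
Upper fence = Q3 + 1.5·IQR = 419.00 + 192.00 = 611.00.
832 > 611.00 → outlier.
902 > 611.00 → outlier.
951 > 611.00 → outlier.
All remaining values lie within [99.00, 611.00].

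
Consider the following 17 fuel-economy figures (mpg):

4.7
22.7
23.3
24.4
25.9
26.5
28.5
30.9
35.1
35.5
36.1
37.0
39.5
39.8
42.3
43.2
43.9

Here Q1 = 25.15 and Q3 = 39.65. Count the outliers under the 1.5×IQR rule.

0

IQR = 14.50; fences at 25.15 − 21.75 = 3.40 and 39.65 + 21.75 = 61.40.
Every value lies within the cutoffs.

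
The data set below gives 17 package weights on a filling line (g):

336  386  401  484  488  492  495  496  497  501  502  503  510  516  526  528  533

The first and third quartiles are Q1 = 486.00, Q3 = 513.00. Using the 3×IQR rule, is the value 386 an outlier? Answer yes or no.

IQR = Q3 − Q1 = 513.00 − 486.00 = 27.00.
Lower fence = Q1 − 3·IQR = 486.00 − 81.00 = 405.00.
Upper fence = Q3 + 3·IQR = 513.00 + 81.00 = 594.00.
386 lies below the lower fence.

yes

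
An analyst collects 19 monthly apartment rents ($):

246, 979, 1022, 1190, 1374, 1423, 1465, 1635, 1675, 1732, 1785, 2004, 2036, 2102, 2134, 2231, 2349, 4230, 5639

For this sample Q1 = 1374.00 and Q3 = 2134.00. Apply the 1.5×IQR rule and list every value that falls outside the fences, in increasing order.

4230, 5639

IQR = Q3 − Q1 = 2134.00 − 1374.00 = 760.00.
Lower fence = Q1 − 1.5·IQR = 1374.00 − 1140.00 = 234.00.
Upper fence = Q3 + 1.5·IQR = 2134.00 + 1140.00 = 3274.00.
4230 > 3274.00 → outlier.
5639 > 3274.00 → outlier.
All remaining values lie within [234.00, 3274.00].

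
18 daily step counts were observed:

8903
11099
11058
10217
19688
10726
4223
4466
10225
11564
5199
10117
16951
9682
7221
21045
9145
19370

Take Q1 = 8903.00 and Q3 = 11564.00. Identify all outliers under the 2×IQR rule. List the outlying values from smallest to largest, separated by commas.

IQR = Q3 − Q1 = 11564.00 − 8903.00 = 2661.00.
Lower fence = Q1 − 2·IQR = 8903.00 − 5322.00 = 3581.00.
Upper fence = Q3 + 2·IQR = 11564.00 + 5322.00 = 16886.00.
16951 > 16886.00 → outlier.
19370 > 16886.00 → outlier.
19688 > 16886.00 → outlier.
21045 > 16886.00 → outlier.
All remaining values lie within [3581.00, 16886.00].

16951, 19370, 19688, 21045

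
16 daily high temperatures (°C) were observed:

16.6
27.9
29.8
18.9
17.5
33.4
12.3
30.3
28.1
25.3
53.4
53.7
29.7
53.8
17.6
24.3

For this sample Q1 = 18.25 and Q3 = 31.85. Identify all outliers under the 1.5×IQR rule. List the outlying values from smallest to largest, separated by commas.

53.4, 53.7, 53.8

IQR = Q3 − Q1 = 31.85 − 18.25 = 13.60.
Lower fence = Q1 − 1.5·IQR = 18.25 − 20.40 = -2.15.
Upper fence = Q3 + 1.5·IQR = 31.85 + 20.40 = 52.25.
53.4 > 52.25 → outlier.
53.7 > 52.25 → outlier.
53.8 > 52.25 → outlier.
All remaining values lie within [-2.15, 52.25].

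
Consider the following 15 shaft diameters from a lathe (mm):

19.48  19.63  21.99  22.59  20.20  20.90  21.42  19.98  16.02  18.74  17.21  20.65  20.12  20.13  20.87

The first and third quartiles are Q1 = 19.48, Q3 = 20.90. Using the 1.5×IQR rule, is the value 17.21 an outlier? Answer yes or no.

IQR = Q3 − Q1 = 20.90 − 19.48 = 1.42.
Lower fence = Q1 − 1.5·IQR = 19.48 − 2.13 = 17.35.
Upper fence = Q3 + 1.5·IQR = 20.90 + 2.13 = 23.03.
17.21 lies below the lower fence.

yes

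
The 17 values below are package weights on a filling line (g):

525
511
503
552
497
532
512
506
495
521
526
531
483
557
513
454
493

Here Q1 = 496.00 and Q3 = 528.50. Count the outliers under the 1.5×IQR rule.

IQR = 32.50; fences at 496.00 − 48.75 = 447.25 and 528.50 + 48.75 = 577.25.
Every value lies within the cutoffs.

0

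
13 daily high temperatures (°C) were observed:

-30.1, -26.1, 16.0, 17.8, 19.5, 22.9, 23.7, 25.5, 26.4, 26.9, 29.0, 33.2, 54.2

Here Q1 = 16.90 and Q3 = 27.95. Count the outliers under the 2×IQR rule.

IQR = 11.05; fences at 16.90 − 22.10 = -5.20 and 27.95 + 22.10 = 50.05.
Outside the cutoffs: -30.1, -26.1, 54.2.

3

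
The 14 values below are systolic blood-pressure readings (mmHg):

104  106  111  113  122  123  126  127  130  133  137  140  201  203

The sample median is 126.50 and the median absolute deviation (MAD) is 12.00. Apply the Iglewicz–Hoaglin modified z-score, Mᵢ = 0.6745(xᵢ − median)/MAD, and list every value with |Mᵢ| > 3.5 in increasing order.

201, 203

|Mᵢ| > 3.5 ⇔ |xᵢ − 126.50| > 3.5·12.00/0.6745 = 62.27.
So outliers lie outside [64.23, 188.77].
201: M = 4.19 → outlier.
203: M = 4.30 → outlier.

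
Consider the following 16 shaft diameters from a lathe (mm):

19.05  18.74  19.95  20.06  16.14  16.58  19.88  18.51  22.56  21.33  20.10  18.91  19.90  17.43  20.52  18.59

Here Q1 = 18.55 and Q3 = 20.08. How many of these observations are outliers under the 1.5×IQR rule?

2

IQR = 1.53; fences at 18.55 − 2.295 = 16.255 and 20.08 + 2.295 = 22.375.
Outside the cutoffs: 16.14, 22.56.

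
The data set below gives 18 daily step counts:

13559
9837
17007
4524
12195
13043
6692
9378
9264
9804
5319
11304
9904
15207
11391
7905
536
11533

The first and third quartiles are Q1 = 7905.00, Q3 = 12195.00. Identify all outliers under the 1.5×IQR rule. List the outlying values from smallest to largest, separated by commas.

IQR = Q3 − Q1 = 12195.00 − 7905.00 = 4290.00.
Lower fence = Q1 − 1.5·IQR = 7905.00 − 6435.00 = 1470.00.
Upper fence = Q3 + 1.5·IQR = 12195.00 + 6435.00 = 18630.00.
536 < 1470.00 → outlier.
All remaining values lie within [1470.00, 18630.00].

536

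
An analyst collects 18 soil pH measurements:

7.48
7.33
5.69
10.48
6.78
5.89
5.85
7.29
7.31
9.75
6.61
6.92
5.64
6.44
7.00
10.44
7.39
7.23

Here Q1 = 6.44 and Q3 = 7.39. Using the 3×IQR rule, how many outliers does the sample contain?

2

IQR = 0.95; fences at 6.44 − 2.85 = 3.59 and 7.39 + 2.85 = 10.24.
Outside the cutoffs: 10.44, 10.48.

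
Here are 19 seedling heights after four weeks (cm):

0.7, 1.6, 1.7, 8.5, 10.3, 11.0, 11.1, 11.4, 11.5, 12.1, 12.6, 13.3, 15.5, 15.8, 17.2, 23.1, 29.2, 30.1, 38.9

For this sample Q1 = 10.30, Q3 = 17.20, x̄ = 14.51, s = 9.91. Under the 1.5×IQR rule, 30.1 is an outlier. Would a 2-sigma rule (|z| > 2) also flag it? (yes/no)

no

z = (30.1 − 14.51) / 9.91 = 1.57.
|z| = 1.57 ≤ 2.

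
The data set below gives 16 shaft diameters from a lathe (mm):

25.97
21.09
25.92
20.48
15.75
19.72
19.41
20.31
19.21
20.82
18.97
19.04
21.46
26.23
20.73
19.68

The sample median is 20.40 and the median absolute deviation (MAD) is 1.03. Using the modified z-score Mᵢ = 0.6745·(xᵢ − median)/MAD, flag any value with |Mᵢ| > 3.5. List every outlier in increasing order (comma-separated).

25.92, 25.97, 26.23

|Mᵢ| > 3.5 ⇔ |xᵢ − 20.40| > 3.5·1.03/0.6745 = 5.34.
So outliers lie outside [15.06, 25.74].
25.92: M = 3.61 → outlier.
25.97: M = 3.65 → outlier.
26.23: M = 3.82 → outlier.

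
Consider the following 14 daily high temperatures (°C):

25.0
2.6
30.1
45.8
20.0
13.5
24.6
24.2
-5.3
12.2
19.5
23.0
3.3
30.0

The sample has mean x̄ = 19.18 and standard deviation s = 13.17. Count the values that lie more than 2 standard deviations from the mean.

1

Cutoffs: x̄ ± 2s = [-7.16, 45.52].
Outside the cutoffs: 45.8.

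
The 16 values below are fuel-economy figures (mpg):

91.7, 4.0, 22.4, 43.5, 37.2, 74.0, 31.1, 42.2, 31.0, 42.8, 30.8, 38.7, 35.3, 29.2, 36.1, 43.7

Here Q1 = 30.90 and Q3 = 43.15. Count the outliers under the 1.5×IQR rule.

IQR = 12.25; fences at 30.90 − 18.375 = 12.525 and 43.15 + 18.375 = 61.525.
Outside the cutoffs: 4.0, 74.0, 91.7.

3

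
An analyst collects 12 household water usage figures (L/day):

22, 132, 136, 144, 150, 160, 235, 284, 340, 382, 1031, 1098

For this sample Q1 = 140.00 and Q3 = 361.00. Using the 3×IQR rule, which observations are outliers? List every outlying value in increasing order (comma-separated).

IQR = Q3 − Q1 = 361.00 − 140.00 = 221.00.
Lower fence = Q1 − 3·IQR = 140.00 − 663.00 = -523.00.
Upper fence = Q3 + 3·IQR = 361.00 + 663.00 = 1024.00.
1031 > 1024.00 → outlier.
1098 > 1024.00 → outlier.
All remaining values lie within [-523.00, 1024.00].

1031, 1098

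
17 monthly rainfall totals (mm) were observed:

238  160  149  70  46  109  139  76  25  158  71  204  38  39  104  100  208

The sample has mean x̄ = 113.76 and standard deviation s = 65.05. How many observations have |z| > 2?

0

Cutoffs: x̄ ± 2s = [-16.34, 243.86].
Every value lies within the cutoffs.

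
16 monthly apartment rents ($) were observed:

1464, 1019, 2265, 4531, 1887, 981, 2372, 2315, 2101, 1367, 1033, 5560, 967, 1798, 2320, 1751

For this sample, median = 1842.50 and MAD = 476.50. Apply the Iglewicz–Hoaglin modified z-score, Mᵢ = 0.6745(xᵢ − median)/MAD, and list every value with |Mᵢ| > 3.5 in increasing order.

4531, 5560

|Mᵢ| > 3.5 ⇔ |xᵢ − 1842.50| > 3.5·476.50/0.6745 = 2472.57.
So outliers lie outside [-630.07, 4315.07].
4531: M = 3.81 → outlier.
5560: M = 5.26 → outlier.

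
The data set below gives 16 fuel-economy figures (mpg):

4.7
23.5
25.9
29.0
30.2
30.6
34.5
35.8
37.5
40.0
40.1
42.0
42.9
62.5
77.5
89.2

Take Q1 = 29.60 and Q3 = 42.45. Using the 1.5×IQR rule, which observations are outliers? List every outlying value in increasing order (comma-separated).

4.7, 62.5, 77.5, 89.2

IQR = Q3 − Q1 = 42.45 − 29.60 = 12.85.
Lower fence = Q1 − 1.5·IQR = 29.60 − 19.275 = 10.325.
Upper fence = Q3 + 1.5·IQR = 42.45 + 19.275 = 61.725.
4.7 < 10.325 → outlier.
62.5 > 61.725 → outlier.
77.5 > 61.725 → outlier.
89.2 > 61.725 → outlier.
All remaining values lie within [10.325, 61.725].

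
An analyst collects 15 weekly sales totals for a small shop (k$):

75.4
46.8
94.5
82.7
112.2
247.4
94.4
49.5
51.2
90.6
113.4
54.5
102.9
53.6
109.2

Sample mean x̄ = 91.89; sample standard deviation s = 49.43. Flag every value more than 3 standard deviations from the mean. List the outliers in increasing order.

Cutoffs at x̄ ± 3s: 91.89 ± 3·49.43 = [-56.40, 240.18].
247.4: z = 3.15, |z| > 3 → outlier.
Every other value lies within [-56.40, 240.18].

247.4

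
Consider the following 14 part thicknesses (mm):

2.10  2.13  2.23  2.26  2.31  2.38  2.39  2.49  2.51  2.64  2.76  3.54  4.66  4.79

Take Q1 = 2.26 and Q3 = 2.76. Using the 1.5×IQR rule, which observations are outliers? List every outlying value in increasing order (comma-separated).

IQR = Q3 − Q1 = 2.76 − 2.26 = 0.50.
Lower fence = Q1 − 1.5·IQR = 2.26 − 0.75 = 1.51.
Upper fence = Q3 + 1.5·IQR = 2.76 + 0.75 = 3.51.
3.54 > 3.51 → outlier.
4.66 > 3.51 → outlier.
4.79 > 3.51 → outlier.
All remaining values lie within [1.51, 3.51].

3.54, 4.66, 4.79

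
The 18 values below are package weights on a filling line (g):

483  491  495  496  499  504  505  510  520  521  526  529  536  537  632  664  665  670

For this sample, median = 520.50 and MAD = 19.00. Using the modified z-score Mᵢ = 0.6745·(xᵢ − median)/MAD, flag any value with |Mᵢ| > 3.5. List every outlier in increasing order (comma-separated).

|Mᵢ| > 3.5 ⇔ |xᵢ − 520.50| > 3.5·19.00/0.6745 = 98.59.
So outliers lie outside [421.91, 619.09].
632: M = 3.96 → outlier.
664: M = 5.09 → outlier.
665: M = 5.13 → outlier.
670: M = 5.31 → outlier.

632, 664, 665, 670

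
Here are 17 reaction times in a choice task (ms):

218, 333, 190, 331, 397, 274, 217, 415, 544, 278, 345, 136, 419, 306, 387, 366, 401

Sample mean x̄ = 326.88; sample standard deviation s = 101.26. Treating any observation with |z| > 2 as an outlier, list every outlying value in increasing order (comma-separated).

544

Cutoffs at x̄ ± 2s: 326.88 ± 2·101.26 = [124.36, 529.40].
544: z = 2.14, |z| > 2 → outlier.
Every other value lies within [124.36, 529.40].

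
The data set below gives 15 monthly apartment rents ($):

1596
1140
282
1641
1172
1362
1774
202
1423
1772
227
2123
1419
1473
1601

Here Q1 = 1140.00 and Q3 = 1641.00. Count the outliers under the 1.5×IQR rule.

IQR = 501.00; fences at 1140.00 − 751.50 = 388.50 and 1641.00 + 751.50 = 2392.50.
Outside the cutoffs: 202, 227, 282.

3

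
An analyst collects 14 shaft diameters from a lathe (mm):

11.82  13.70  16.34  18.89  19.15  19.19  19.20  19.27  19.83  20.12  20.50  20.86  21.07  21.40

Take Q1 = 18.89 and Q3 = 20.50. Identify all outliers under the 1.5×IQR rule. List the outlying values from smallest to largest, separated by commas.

IQR = Q3 − Q1 = 20.50 − 18.89 = 1.61.
Lower fence = Q1 − 1.5·IQR = 18.89 − 2.415 = 16.475.
Upper fence = Q3 + 1.5·IQR = 20.50 + 2.415 = 22.915.
11.82 < 16.475 → outlier.
13.70 < 16.475 → outlier.
16.34 < 16.475 → outlier.
All remaining values lie within [16.475, 22.915].

11.82, 13.70, 16.34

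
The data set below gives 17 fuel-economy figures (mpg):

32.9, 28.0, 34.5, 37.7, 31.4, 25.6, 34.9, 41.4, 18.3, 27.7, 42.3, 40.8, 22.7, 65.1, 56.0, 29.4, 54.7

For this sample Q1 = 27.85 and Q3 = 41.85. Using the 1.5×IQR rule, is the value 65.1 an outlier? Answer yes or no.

yes

IQR = Q3 − Q1 = 41.85 − 27.85 = 14.00.
Lower fence = Q1 − 1.5·IQR = 27.85 − 21.00 = 6.85.
Upper fence = Q3 + 1.5·IQR = 41.85 + 21.00 = 62.85.
65.1 lies above the upper fence.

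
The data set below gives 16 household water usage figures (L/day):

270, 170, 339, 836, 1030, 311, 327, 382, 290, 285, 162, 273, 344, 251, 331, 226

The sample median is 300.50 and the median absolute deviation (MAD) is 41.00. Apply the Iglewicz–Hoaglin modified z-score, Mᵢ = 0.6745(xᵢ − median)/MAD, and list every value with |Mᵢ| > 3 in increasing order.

|Mᵢ| > 3 ⇔ |xᵢ − 300.50| > 3·41.00/0.6745 = 182.36.
So outliers lie outside [118.14, 482.86].
836: M = 8.81 → outlier.
1030: M = 12.00 → outlier.

836, 1030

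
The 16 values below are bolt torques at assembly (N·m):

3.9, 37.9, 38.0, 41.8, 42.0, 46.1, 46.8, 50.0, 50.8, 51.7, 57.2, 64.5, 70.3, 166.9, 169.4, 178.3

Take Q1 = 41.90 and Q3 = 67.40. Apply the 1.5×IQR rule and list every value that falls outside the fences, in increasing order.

166.9, 169.4, 178.3

IQR = Q3 − Q1 = 67.40 − 41.90 = 25.50.
Lower fence = Q1 − 1.5·IQR = 41.90 − 38.25 = 3.65.
Upper fence = Q3 + 1.5·IQR = 67.40 + 38.25 = 105.65.
166.9 > 105.65 → outlier.
169.4 > 105.65 → outlier.
178.3 > 105.65 → outlier.
All remaining values lie within [3.65, 105.65].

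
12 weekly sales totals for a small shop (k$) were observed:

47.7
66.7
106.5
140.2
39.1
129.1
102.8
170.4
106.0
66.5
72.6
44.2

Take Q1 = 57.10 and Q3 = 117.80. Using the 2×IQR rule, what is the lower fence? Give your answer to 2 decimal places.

IQR = Q3 − Q1 = 117.80 − 57.10 = 60.70.
Lower fence = Q1 − 2·IQR = 57.10 − 121.40 = -64.30.
Upper fence = Q3 + 2·IQR = 117.80 + 121.40 = 239.20.

-64.30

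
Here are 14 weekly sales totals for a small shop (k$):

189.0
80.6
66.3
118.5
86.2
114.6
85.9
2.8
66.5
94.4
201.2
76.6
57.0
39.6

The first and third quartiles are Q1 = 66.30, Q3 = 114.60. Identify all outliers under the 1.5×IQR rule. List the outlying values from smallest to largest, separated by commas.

189.0, 201.2

IQR = Q3 − Q1 = 114.60 − 66.30 = 48.30.
Lower fence = Q1 − 1.5·IQR = 66.30 − 72.45 = -6.15.
Upper fence = Q3 + 1.5·IQR = 114.60 + 72.45 = 187.05.
189.0 > 187.05 → outlier.
201.2 > 187.05 → outlier.
All remaining values lie within [-6.15, 187.05].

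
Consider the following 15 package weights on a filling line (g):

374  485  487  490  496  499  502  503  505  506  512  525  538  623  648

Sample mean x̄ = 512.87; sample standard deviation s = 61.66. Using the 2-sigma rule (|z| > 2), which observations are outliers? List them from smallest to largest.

Cutoffs at x̄ ± 2s: 512.87 ± 2·61.66 = [389.55, 636.19].
374: z = -2.25, |z| > 2 → outlier.
648: z = 2.19, |z| > 2 → outlier.
Every other value lies within [389.55, 636.19].

374, 648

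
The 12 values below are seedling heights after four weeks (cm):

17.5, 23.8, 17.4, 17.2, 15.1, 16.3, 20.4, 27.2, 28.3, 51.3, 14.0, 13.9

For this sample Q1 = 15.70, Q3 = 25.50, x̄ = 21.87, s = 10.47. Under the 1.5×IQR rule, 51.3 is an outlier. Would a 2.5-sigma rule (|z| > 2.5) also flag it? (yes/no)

z = (51.3 − 21.87) / 10.47 = 2.81.
|z| = 2.81 > 2.5.

yes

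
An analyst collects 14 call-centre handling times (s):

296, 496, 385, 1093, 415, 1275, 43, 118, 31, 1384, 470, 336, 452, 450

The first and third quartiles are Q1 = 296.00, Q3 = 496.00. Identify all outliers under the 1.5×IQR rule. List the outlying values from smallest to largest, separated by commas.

1093, 1275, 1384

IQR = Q3 − Q1 = 496.00 − 296.00 = 200.00.
Lower fence = Q1 − 1.5·IQR = 296.00 − 300.00 = -4.00.
Upper fence = Q3 + 1.5·IQR = 496.00 + 300.00 = 796.00.
1093 > 796.00 → outlier.
1275 > 796.00 → outlier.
1384 > 796.00 → outlier.
All remaining values lie within [-4.00, 796.00].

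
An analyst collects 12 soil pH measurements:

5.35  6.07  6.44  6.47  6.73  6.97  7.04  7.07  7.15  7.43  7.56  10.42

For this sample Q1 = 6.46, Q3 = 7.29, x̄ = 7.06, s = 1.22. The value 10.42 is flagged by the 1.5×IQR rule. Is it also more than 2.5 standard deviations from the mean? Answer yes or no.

yes

z = (10.42 − 7.06) / 1.22 = 2.75.
|z| = 2.75 > 2.5.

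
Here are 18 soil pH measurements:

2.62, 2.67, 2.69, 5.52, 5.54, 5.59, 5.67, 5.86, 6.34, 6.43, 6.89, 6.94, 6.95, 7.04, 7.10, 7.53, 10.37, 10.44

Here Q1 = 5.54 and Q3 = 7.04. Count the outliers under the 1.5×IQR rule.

5

IQR = 1.50; fences at 5.54 − 2.25 = 3.29 and 7.04 + 2.25 = 9.29.
Outside the cutoffs: 2.62, 2.67, 2.69, 10.37, 10.44.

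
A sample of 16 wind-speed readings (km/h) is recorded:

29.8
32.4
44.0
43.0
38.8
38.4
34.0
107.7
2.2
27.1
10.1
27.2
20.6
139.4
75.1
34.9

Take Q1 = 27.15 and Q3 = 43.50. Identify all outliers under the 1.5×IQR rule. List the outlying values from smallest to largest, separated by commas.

2.2, 75.1, 107.7, 139.4

IQR = Q3 − Q1 = 43.50 − 27.15 = 16.35.
Lower fence = Q1 − 1.5·IQR = 27.15 − 24.525 = 2.625.
Upper fence = Q3 + 1.5·IQR = 43.50 + 24.525 = 68.025.
2.2 < 2.625 → outlier.
75.1 > 68.025 → outlier.
107.7 > 68.025 → outlier.
139.4 > 68.025 → outlier.
All remaining values lie within [2.625, 68.025].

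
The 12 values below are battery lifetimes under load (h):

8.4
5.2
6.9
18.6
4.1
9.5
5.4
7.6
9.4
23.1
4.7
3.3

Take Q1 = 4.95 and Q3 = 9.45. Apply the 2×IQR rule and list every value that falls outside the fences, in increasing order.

IQR = Q3 − Q1 = 9.45 − 4.95 = 4.50.
Lower fence = Q1 − 2·IQR = 4.95 − 9.00 = -4.05.
Upper fence = Q3 + 2·IQR = 9.45 + 9.00 = 18.45.
18.6 > 18.45 → outlier.
23.1 > 18.45 → outlier.
All remaining values lie within [-4.05, 18.45].

18.6, 23.1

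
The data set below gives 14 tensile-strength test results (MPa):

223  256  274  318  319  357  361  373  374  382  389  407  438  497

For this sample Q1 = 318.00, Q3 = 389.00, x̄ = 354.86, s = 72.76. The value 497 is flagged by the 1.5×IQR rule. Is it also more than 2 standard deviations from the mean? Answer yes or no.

no

z = (497 − 354.86) / 72.76 = 1.95.
|z| = 1.95 ≤ 2.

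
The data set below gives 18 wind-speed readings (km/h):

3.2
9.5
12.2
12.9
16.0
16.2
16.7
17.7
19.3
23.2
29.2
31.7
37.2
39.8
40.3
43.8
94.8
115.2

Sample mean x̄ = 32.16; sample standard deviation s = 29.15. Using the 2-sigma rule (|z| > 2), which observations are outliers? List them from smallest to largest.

94.8, 115.2

Cutoffs at x̄ ± 2s: 32.16 ± 2·29.15 = [-26.14, 90.46].
94.8: z = 2.15, |z| > 2 → outlier.
115.2: z = 2.85, |z| > 2 → outlier.
Every other value lies within [-26.14, 90.46].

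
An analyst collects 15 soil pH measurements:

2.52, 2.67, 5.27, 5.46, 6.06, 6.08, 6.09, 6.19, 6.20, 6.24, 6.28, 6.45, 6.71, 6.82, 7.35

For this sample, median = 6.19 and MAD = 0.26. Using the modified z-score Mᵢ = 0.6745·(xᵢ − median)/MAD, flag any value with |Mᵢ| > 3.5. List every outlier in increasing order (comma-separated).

2.52, 2.67

|Mᵢ| > 3.5 ⇔ |xᵢ − 6.19| > 3.5·0.26/0.6745 = 1.35.
So outliers lie outside [4.84, 7.54].
2.52: M = -9.52 → outlier.
2.67: M = -9.13 → outlier.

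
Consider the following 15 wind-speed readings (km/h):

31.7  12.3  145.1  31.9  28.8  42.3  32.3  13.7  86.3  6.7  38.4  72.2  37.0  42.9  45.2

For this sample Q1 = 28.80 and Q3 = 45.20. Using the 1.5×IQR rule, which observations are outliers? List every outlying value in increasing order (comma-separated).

72.2, 86.3, 145.1

IQR = Q3 − Q1 = 45.20 − 28.80 = 16.40.
Lower fence = Q1 − 1.5·IQR = 28.80 − 24.60 = 4.20.
Upper fence = Q3 + 1.5·IQR = 45.20 + 24.60 = 69.80.
72.2 > 69.80 → outlier.
86.3 > 69.80 → outlier.
145.1 > 69.80 → outlier.
All remaining values lie within [4.20, 69.80].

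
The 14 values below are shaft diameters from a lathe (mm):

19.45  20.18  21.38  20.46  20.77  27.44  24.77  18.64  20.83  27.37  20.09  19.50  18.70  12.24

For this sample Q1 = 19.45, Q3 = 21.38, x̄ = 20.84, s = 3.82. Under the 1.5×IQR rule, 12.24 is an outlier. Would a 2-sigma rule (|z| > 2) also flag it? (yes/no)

z = (12.24 − 20.84) / 3.82 = -2.25.
|z| = 2.25 > 2.

yes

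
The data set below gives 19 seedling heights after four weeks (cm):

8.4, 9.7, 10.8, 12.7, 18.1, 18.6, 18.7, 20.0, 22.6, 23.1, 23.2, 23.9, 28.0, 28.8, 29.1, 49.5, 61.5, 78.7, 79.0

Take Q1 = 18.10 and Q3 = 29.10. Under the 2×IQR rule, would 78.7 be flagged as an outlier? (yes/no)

IQR = Q3 − Q1 = 29.10 − 18.10 = 11.00.
Lower fence = Q1 − 2·IQR = 18.10 − 22.00 = -3.90.
Upper fence = Q3 + 2·IQR = 29.10 + 22.00 = 51.10.
78.7 lies above the upper fence.

yes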